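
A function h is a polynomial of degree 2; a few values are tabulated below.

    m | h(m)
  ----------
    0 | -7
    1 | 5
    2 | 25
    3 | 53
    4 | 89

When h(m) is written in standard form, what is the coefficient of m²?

4

First differences: 12, 20, 28, 36. Second differences: 8, 8, 8.
Level-2 differences are constant, so h has degree 2.
Fitting a degree-2 polynomial gives h(m) = 4m² + 8m - 7.
The coefficient of m² is 4.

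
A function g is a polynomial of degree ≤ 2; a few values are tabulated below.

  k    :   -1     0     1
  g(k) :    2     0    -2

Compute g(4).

-8

Write g(k) = ak² + bk + c; the 3 given values yield a linear system in the 3 coefficients.
Solving, the leading coefficient vanishes, and g(k) = -2k.
Then g(4) = -8.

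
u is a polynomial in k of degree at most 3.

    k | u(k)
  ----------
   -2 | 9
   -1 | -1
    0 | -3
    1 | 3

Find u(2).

17

Write u(k) = ak³ + bk² + ck + d; the 4 given values yield a linear system in the 4 coefficients.
Solving, the leading coefficient vanishes, and u(k) = 4k² + 2k - 3.
Then u(2) = 17.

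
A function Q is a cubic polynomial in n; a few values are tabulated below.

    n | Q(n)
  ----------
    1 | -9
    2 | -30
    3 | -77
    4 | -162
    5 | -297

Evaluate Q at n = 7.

First differences: -21, -47, -85, -135. Second differences: -26, -38, -50. Third differences: -12, -12.
Level-3 differences are constant, so Q has degree 3.
Fitting a degree-3 polynomial gives Q(n) = -2n³ - n² - 4n - 2.
Then Q(7) = -765.

-765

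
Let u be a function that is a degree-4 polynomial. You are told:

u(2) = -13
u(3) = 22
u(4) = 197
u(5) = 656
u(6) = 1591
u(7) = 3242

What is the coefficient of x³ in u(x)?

Write u(x) = ax^4 + bx³ + cx² + dx + e; the 6 given values yield a linear system in the 5 coefficients.
Solving, u(x) = 2x^4 - 4x³ - 4x² + x + 1.
The coefficient of x³ is -4.

-4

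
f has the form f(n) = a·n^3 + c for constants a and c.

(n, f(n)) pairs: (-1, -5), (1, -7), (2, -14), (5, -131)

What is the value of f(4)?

From f(-1) = -5 and f(1) = -7: -1a + c = -5 and 1a + c = -7.
Subtracting: 2a = -2, so a = -1; then c = -5 − (-1)·(-1) = -6.
So f(n) = -1n³ − 6, and f(4) = -70.

-70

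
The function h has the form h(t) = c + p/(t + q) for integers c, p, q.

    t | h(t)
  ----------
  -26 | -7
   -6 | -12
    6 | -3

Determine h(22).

(h(t) − c)(t + q) = p for each data point; the three points give a linear system in c and q, then p follows.
Solving: c = -6, q = 2, p = 24, so h(t) = -6 + 24/(t + 2).
Then h(22) = -6 + 24/24 = -5.

-5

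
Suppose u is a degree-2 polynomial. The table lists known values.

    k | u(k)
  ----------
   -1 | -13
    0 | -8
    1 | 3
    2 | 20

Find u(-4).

8

First differences: 5, 11, 17. Second differences: 6, 6.
Level-2 differences are constant, so u has degree 2.
Fitting a degree-2 polynomial gives u(k) = 3k² + 8k - 8.
Then u(-4) = 8.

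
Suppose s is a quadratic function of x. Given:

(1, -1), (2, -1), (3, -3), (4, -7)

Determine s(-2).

First differences: 0, -2, -4. Second differences: -2, -2.
Level-2 differences are constant, so s has degree 2.
Fitting a degree-2 polynomial gives s(x) = -x² + 3x - 3.
Then s(-2) = -13.

-13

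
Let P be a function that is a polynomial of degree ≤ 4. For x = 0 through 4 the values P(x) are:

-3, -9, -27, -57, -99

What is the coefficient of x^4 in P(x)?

0

First differences: -6, -18, -30, -42. Second differences: -12, -12, -12.
Level-2 differences are constant, so P has degree 2.
Fitting a degree-2 polynomial gives P(x) = -6x² - 3.
The coefficient of x^4 is 0.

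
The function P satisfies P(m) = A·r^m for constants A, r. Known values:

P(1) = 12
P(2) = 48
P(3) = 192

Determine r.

4

Consecutive ratio: 48/12 = 4, and 192/48 = 4, so r = 4.
Then A·4^1 = 12 gives A = 3, and P(m) = 3·4^m.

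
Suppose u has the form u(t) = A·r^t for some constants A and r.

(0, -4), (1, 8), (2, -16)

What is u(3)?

Consecutive ratio: 8/(-4) = -2, and -16/8 = -2, so r = -2.
Then A·(-2)^0 = -4 gives A = -4, and u(t) = -4·(-2)^t.
u(3) = -4·(-2)^3 = 32.

32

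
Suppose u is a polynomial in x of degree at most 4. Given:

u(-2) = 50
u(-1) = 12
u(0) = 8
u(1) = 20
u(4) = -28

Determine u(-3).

Write u(x) = ax^4 + bx³ + cx² + dx + e; the 5 given values yield a linear system in the 5 coefficients.
Solving, the leading coefficient vanishes, and u(x) = -3x³ + 8x² + 7x + 8.
Then u(-3) = 140.

140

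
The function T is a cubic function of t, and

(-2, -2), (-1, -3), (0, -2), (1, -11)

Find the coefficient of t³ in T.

-2

Write T(t) = at³ + bt² + ct + d; the 4 given values yield a linear system in the 4 coefficients.
Solving, T(t) = -2t³ - 5t² - 2t - 2.
The coefficient of t³ is -2.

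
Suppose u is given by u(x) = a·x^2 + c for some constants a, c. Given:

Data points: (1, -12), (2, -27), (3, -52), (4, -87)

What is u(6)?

From u(1) = -12 and u(2) = -27: 1a + c = -12 and 4a + c = -27.
Subtracting: 3a = -15, so a = -5; then c = -12 − (-5)·1 = -7.
So u(x) = -5x² − 7, and u(6) = -187.

-187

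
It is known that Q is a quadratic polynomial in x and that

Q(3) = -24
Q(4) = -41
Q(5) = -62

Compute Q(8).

-149

Write Q(x) = ax² + bx + c; the 3 given values yield a linear system in the 3 coefficients.
Solving, Q(x) = -2x² - 3x + 3.
Then Q(8) = -149.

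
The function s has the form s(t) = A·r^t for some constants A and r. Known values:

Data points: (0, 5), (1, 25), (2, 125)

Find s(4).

Consecutive ratio: 25/5 = 5, and 125/25 = 5, so r = 5.
Then A·5^0 = 5 gives A = 5, and s(t) = 5·5^t.
s(4) = 5·5^4 = 3125.

3125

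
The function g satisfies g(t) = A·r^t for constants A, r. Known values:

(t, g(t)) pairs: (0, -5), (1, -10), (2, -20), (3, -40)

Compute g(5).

-160

Consecutive ratio: -10/(-5) = 2, and -20/(-10) = 2, so r = 2.
Then A·2^0 = -5 gives A = -5, and g(t) = -5·2^t.
g(5) = -5·2^5 = -160.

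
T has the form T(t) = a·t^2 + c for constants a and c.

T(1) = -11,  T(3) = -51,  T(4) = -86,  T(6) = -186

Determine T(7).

From T(1) = -11 and T(3) = -51: 1a + c = -11 and 9a + c = -51.
Subtracting: 8a = -40, so a = -5; then c = -11 − (-5)·1 = -6.
So T(t) = -5t² − 6, and T(7) = -251.

-251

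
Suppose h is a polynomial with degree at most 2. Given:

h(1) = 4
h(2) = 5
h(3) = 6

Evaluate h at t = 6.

First differences: 1, 1.
Level-1 differences are constant, so h has degree 1.
Fitting a degree-1 polynomial gives h(t) = t + 3.
Then h(6) = 9.

9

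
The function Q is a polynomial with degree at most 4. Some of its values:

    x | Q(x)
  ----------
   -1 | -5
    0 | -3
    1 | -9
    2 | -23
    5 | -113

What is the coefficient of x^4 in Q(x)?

0

Write Q(x) = ax^4 + bx³ + cx² + dx + e; the 5 given values yield a linear system in the 5 coefficients.
Solving, the top 2 coefficients vanish, and Q(x) = -4x² - 2x - 3.
The coefficient of x^4 is 0.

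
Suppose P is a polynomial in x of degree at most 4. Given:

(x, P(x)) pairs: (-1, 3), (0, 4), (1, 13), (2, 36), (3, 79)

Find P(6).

388

First differences: 1, 9, 23, 43. Second differences: 8, 14, 20. Third differences: 6, 6.
Level-3 differences are constant, so P has degree 3.
Fitting a degree-3 polynomial gives P(x) = x³ + 4x² + 4x + 4.
Then P(6) = 388.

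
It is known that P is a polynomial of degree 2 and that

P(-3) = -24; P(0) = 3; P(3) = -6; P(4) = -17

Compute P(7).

-74

Write P(k) = ak² + bk + c; the 4 given values yield a linear system in the 3 coefficients.
Solving, P(k) = -2k² + 3k + 3.
Then P(7) = -74.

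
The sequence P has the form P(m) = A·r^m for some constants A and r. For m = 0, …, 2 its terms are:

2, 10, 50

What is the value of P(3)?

Consecutive ratio: 10/2 = 5, and 50/10 = 5, so r = 5.
Then A·5^0 = 2 gives A = 2, and P(m) = 2·5^m.
P(3) = 2·5^3 = 250.

250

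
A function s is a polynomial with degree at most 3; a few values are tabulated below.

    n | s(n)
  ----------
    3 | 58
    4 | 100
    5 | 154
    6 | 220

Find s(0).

4

First differences: 42, 54, 66. Second differences: 12, 12.
Level-2 differences are constant, so s has degree 2.
Fitting a degree-2 polynomial gives s(n) = 6n² + 4.
Then s(0) = 4.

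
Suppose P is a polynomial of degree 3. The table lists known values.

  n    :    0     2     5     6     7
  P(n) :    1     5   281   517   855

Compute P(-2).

-27

Write P(n) = an³ + bn² + cn + d; the 5 given values yield a linear system in the 4 coefficients.
Solving, P(n) = 3n³ - 3n² - 4n + 1.
Then P(-2) = -27.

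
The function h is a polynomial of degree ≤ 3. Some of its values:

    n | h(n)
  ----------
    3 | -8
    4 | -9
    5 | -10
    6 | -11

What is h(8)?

-13

First differences: -1, -1, -1.
Level-1 differences are constant, so h has degree 1.
Fitting a degree-1 polynomial gives h(n) = -n - 5.
Then h(8) = -13.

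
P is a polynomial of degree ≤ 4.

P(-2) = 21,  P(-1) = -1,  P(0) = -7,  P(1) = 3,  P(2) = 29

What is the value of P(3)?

First differences: -22, -6, 10, 26. Second differences: 16, 16, 16.
Level-2 differences are constant, so P has degree 2.
Fitting a degree-2 polynomial gives P(n) = 8n² + 2n - 7.
Then P(3) = 71.

71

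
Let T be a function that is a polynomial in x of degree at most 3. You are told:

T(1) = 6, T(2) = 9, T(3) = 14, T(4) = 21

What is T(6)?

First differences: 3, 5, 7. Second differences: 2, 2.
Level-2 differences are constant, so T has degree 2.
Fitting a degree-2 polynomial gives T(x) = x² + 5.
Then T(6) = 41.

41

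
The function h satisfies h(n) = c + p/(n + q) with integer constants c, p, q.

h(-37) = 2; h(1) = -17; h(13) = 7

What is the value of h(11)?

8

(h(n) − c)(n + q) = p for each data point; the three points give a linear system in c and q, then p follows.
Solving: c = 3, q = -3, p = 40, so h(n) = 3 + 40/(n − 3).
Then h(11) = 3 + 40/8 = 8.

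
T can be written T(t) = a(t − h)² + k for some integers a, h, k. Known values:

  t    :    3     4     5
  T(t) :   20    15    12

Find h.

6

First differences -5, -3; second difference 2 = 2a, so a = 1.
Expanding, the t-coefficient is −2ah = -2h; matching it to the data gives h = 6, and then k = 11.
So T(t) = 1(t − 6)² + 11.
Hence h = 6.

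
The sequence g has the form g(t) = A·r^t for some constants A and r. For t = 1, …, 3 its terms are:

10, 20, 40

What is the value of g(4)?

Consecutive ratio: 20/10 = 2, and 40/20 = 2, so r = 2.
Then A·2^1 = 10 gives A = 5, and g(t) = 5·2^t.
g(4) = 5·2^4 = 80.

80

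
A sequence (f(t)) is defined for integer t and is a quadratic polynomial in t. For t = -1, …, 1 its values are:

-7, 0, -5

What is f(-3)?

Write f(t) = at² + bt + c; the 3 given values yield a linear system in the 3 coefficients.
Solving, f(t) = -6t² + t.
Then f(-3) = -57.

-57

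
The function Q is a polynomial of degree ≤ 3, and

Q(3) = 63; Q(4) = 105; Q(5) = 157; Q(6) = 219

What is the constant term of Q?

-3

First differences: 42, 52, 62. Second differences: 10, 10.
Level-2 differences are constant, so Q has degree 2.
Fitting a degree-2 polynomial gives Q(n) = 5n² + 7n - 3.
The constant term is Q(0) = -3.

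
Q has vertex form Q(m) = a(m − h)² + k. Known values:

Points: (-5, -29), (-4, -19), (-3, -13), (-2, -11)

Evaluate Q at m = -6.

First differences 10, 6, 2; second difference -4 = 2a, so a = -2.
Expanding, the m-coefficient is −2ah = 4h; matching it to the data gives h = -2, and then k = -11.
So Q(m) = -2(m + 2)² − 11.
Q(-6) = -2·(-4)² − 11 = -43.

-43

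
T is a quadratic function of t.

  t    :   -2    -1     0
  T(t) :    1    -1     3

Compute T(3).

51

Write T(t) = at² + bt + c; the 3 given values yield a linear system in the 3 coefficients.
Solving, T(t) = 3t² + 7t + 3.
Then T(3) = 51.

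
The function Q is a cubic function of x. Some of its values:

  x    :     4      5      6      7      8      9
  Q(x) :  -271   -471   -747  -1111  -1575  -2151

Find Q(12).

Write Q(x) = ax³ + bx² + cx + d; the 6 given values yield a linear system in the 4 coefficients.
Solving, Q(x) = -2x³ - 8x² - 6x + 9.
Then Q(12) = -4671.

-4671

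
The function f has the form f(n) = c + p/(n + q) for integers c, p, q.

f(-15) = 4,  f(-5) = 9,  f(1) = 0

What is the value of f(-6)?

7

(f(n) − c)(n + q) = p for each data point; the three points give a linear system in c and q, then p follows.
Solving: c = 3, q = 3, p = -12, so f(n) = 3 − 12/(n + 3).
Then f(-6) = 3 − 12/(-3) = 7.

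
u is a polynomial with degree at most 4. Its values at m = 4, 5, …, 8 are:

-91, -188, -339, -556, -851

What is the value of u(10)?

First differences: -97, -151, -217, -295. Second differences: -54, -66, -78. Third differences: -12, -12.
Level-3 differences are constant, so u has degree 3.
Fitting a degree-3 polynomial gives u(m) = -2m³ + 3m² - 2m - 3.
Then u(10) = -1723.

-1723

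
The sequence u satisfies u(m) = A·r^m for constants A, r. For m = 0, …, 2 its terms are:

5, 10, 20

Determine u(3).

40

Consecutive ratio: 10/5 = 2, and 20/10 = 2, so r = 2.
Then A·2^0 = 5 gives A = 5, and u(m) = 5·2^m.
u(3) = 5·2^3 = 40.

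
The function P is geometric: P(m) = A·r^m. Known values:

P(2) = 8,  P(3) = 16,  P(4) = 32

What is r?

2

Consecutive ratio: 16/8 = 2, and 32/16 = 2, so r = 2.
Then A·2^2 = 8 gives A = 2, and P(m) = 2·2^m.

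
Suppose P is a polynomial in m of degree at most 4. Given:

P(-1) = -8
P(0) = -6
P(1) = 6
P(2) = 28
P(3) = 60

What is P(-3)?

18

Write P(m) = am^4 + bm³ + cm² + dm + e; the 5 given values yield a linear system in the 5 coefficients.
Solving, the top 2 coefficients vanish, and P(m) = 5m² + 7m - 6.
Then P(-3) = 18.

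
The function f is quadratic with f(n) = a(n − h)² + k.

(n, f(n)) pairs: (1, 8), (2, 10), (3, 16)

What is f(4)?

26

First differences 2, 6; second difference 4 = 2a, so a = 2.
Expanding, the n-coefficient is −2ah = -4h; matching it to the data gives h = 1, and then k = 8.
So f(n) = 2(n − 1)² + 8.
f(4) = 2·3² + 8 = 26.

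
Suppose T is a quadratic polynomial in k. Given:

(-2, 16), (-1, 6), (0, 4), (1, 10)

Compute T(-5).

94

First differences: -10, -2, 6. Second differences: 8, 8.
Level-2 differences are constant, so T has degree 2.
Fitting a degree-2 polynomial gives T(k) = 4k² + 2k + 4.
Then T(-5) = 94.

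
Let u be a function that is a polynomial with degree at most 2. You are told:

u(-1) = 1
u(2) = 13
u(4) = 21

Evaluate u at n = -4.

Write u(n) = an² + bn + c; the 3 given values yield a linear system in the 3 coefficients.
Solving, the leading coefficient vanishes, and u(n) = 4n + 5.
Then u(-4) = -11.

-11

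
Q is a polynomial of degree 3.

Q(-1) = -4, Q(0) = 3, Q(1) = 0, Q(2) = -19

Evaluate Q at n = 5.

Write Q(n) = an³ + bn² + cn + d; the 4 given values yield a linear system in the 4 coefficients.
Solving, Q(n) = -n³ - 5n² + 3n + 3.
Then Q(5) = -232.

-232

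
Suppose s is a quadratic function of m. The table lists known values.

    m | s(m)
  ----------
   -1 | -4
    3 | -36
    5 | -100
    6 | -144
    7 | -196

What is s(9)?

Write s(m) = am² + bm + c; the 5 given values yield a linear system in the 3 coefficients.
Solving, s(m) = -4m².
Then s(9) = -324.

-324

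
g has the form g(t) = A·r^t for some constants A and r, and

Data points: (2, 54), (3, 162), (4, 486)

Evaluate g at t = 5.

Consecutive ratio: 162/54 = 3, and 486/162 = 3, so r = 3.
Then A·3^2 = 54 gives A = 6, and g(t) = 6·3^t.
g(5) = 6·3^5 = 1458.

1458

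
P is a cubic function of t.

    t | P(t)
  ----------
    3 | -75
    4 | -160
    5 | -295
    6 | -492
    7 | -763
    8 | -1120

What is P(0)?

First differences: -85, -135, -197, -271, -357. Second differences: -50, -62, -74, -86. Third differences: -12, -12, -12.
Level-3 differences are constant, so P has degree 3.
Fitting a degree-3 polynomial gives P(t) = -2t³ - t² - 4t.
The constant term is P(0) = 0.

0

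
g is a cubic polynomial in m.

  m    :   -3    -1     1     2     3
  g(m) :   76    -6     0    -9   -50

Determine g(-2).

Write g(m) = am³ + bm² + cm + d; the 5 given values yield a linear system in the 4 coefficients.
Solving, g(m) = -3m³ + 2m² + 6m - 5.
Then g(-2) = 15.

15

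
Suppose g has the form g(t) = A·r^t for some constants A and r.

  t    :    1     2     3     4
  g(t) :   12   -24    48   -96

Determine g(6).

-384

Consecutive ratio: -24/12 = -2, and 48/(-24) = -2, so r = -2.
Then A·(-2)^1 = 12 gives A = -6, and g(t) = -6·(-2)^t.
g(6) = -6·(-2)^6 = -384.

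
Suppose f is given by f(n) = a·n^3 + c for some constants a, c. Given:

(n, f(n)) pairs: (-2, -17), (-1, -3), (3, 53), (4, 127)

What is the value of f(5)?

249

From f(-2) = -17 and f(-1) = -3: -8a + c = -17 and -1a + c = -3.
Subtracting: 7a = 14, so a = 2; then c = -17 − 2·(-8) = -1.
So f(n) = 2n³ − 1, and f(5) = 249.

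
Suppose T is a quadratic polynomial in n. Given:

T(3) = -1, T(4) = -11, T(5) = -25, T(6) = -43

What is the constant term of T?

5

First differences: -10, -14, -18. Second differences: -4, -4.
Level-2 differences are constant, so T has degree 2.
Fitting a degree-2 polynomial gives T(n) = -2n² + 4n + 5.
The constant term is T(0) = 5.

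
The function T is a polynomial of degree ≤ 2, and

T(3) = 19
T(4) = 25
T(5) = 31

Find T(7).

First differences: 6, 6.
Level-1 differences are constant, so T has degree 1.
Fitting a degree-1 polynomial gives T(t) = 6t + 1.
Then T(7) = 43.

43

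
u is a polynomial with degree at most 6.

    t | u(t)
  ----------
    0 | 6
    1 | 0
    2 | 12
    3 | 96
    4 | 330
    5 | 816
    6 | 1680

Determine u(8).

First differences: -6, 12, 84, 234, 486, 864. Second differences: 18, 72, 150, 252, 378. Third differences: 54, 78, 102, 126. Fourth differences: 24, 24, 24.
Level-4 differences are constant, so u has degree 4.
Fitting a degree-4 polynomial gives u(t) = t^4 + 3t³ - 7t² - 3t + 6.
Then u(8) = 5166.

5166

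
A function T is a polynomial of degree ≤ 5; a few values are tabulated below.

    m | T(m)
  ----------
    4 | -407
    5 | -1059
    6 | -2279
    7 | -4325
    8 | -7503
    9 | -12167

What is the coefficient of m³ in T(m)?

First differences: -652, -1220, -2046, -3178, -4664. Second differences: -568, -826, -1132, -1486. Third differences: -258, -306, -354. Fourth differences: -48, -48.
Level-4 differences are constant, so T has degree 4.
Fitting a degree-4 polynomial gives T(m) = -2m^4 + m³ + 3m² - 2m + 1.
The coefficient of m³ is 1.

1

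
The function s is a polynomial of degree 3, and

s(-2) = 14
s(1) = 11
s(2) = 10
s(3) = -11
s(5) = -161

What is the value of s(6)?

Write s(m) = am³ + bm² + cm + d; the 5 given values yield a linear system in the 4 coefficients.
Solving, s(m) = -2m³ + 2m² + 7m + 4.
Then s(6) = -314.

-314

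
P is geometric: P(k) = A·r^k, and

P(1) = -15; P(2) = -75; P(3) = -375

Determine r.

Consecutive ratio: -75/(-15) = 5, and -375/(-75) = 5, so r = 5.
Then A·5^1 = -15 gives A = -3, and P(k) = -3·5^k.

5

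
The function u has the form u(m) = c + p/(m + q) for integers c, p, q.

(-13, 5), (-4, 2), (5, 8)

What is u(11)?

7

(u(m) − c)(m + q) = p for each data point; the three points give a linear system in c and q, then p follows.
Solving: c = 6, q = 1, p = 12, so u(m) = 6 + 12/(m + 1).
Then u(11) = 6 + 12/12 = 7.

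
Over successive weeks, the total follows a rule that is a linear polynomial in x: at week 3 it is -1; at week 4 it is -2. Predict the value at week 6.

-4

Write the value at x as Q(x).
Write Q(x) = ax + b; the 2 given values yield a linear system in the 2 coefficients.
Solving, Q(x) = -x + 2.
Then Q(6) = -4.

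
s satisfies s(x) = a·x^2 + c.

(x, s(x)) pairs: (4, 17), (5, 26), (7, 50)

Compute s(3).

10

From s(4) = 17 and s(5) = 26: 16a + c = 17 and 25a + c = 26.
Subtracting: 9a = 9, so a = 1; then c = 17 − 1·16 = 1.
So s(x) = 1x² + 1, and s(3) = 10.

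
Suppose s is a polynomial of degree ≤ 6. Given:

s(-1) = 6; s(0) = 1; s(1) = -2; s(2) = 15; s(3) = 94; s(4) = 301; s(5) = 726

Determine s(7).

First differences: -5, -3, 17, 79, 207, 425. Second differences: 2, 20, 62, 128, 218. Third differences: 18, 42, 66, 90. Fourth differences: 24, 24, 24.
Level-4 differences are constant, so s has degree 4.
Fitting a degree-4 polynomial gives s(n) = n^4 + n³ - 5n + 1.
Then s(7) = 2710.

2710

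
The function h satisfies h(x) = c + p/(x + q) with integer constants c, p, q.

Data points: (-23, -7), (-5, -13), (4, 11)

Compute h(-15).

(h(x) − c)(x + q) = p for each data point; the three points give a linear system in c and q, then p follows.
Solving: c = -5, q = -1, p = 48, so h(x) = -5 + 48/(x − 1).
Then h(-15) = -5 + 48/(-16) = -8.

-8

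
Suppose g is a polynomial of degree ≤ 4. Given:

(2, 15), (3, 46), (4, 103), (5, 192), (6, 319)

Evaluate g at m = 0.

Write g(m) = am^4 + bm³ + cm² + dm + e; the 5 given values yield a linear system in the 5 coefficients.
Solving, the leading coefficient vanishes, and g(m) = m³ + 4m² - 8m + 7.
Then g(0) = 7.

7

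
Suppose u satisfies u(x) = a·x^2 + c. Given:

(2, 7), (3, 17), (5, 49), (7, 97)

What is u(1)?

1

From u(2) = 7 and u(3) = 17: 4a + c = 7 and 9a + c = 17.
Subtracting: 5a = 10, so a = 2; then c = 7 − 2·4 = -1.
So u(x) = 2x² − 1, and u(1) = 1.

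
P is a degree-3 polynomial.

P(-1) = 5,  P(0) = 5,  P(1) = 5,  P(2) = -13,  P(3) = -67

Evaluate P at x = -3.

First differences: 0, 0, -18, -54. Second differences: 0, -18, -36. Third differences: -18, -18.
Level-3 differences are constant, so P has degree 3.
Fitting a degree-3 polynomial gives P(x) = -3x³ + 3x + 5.
Then P(-3) = 77.

77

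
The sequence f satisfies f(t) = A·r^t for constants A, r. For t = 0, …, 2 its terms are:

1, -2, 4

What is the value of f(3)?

Consecutive ratio: -2/1 = -2, and 4/(-2) = -2, so r = -2.
Then A·(-2)^0 = 1 gives A = 1, and f(t) = 1·(-2)^t.
f(3) = 1·(-2)^3 = -8.

-8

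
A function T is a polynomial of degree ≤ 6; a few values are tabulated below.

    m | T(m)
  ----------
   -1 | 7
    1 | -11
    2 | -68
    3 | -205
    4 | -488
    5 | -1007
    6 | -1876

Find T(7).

Write T(m) = am^6 + bm^5 + cm^4 + dm³ + em² + pm + q; the 7 given values yield a linear system in the 7 coefficients.
Solving, the top 2 coefficients vanish, and T(m) = -m^4 - m³ - 9m² - 8m + 8.
Then T(7) = -3233.

-3233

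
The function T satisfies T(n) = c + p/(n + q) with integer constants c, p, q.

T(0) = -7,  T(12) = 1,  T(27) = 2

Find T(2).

-3

(T(n) − c)(n + q) = p for each data point; the three points give a linear system in c and q, then p follows.
Solving: c = 3, q = 3, p = -30, so T(n) = 3 − 30/(n + 3).
Then T(2) = 3 − 30/5 = -3.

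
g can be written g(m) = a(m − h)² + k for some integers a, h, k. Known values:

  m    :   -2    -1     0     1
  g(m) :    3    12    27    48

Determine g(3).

108

First differences 9, 15, 21; second difference 6 = 2a, so a = 3.
Expanding, the m-coefficient is −2ah = -6h; matching it to the data gives h = -3, and then k = 0.
So g(m) = 3(m + 3)² + 0.
g(3) = 3·6² + 0 = 108.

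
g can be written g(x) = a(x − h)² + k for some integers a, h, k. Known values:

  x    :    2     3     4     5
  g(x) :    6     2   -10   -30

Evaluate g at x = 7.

First differences -4, -12, -20; second difference -8 = 2a, so a = -4.
Expanding, the x-coefficient is −2ah = 8h; matching it to the data gives h = 2, and then k = 6.
So g(x) = -4(x − 2)² + 6.
g(7) = -4·5² + 6 = -94.

-94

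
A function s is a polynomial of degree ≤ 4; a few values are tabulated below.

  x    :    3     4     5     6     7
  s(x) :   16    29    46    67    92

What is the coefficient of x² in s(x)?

2

Write s(x) = ax^4 + bx³ + cx² + dx + e; the 5 given values yield a linear system in the 5 coefficients.
Solving, the top 2 coefficients vanish, and s(x) = 2x² - x + 1.
The coefficient of x² is 2.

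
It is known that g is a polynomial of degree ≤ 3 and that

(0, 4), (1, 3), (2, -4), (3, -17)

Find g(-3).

-29

First differences: -1, -7, -13. Second differences: -6, -6.
Level-2 differences are constant, so g has degree 2.
Fitting a degree-2 polynomial gives g(k) = -3k² + 2k + 4.
Then g(-3) = -29.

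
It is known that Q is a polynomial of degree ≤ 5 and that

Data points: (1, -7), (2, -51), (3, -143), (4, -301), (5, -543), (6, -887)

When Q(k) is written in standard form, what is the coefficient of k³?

First differences: -44, -92, -158, -242, -344. Second differences: -48, -66, -84, -102. Third differences: -18, -18, -18.
Level-3 differences are constant, so Q has degree 3.
Fitting a degree-3 polynomial gives Q(k) = -3k³ - 6k² - 5k + 7.
The coefficient of k³ is -3.

-3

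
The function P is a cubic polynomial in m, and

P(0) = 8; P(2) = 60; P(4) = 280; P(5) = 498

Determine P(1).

22

Write P(m) = am³ + bm² + cm + d; the 4 given values yield a linear system in the 4 coefficients.
Solving, P(m) = 3m³ + 3m² + 8m + 8.
Then P(1) = 22.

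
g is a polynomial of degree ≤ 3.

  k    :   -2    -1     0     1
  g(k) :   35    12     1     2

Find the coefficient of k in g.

-5

Write g(k) = ak³ + bk² + ck + d; the 4 given values yield a linear system in the 4 coefficients.
Solving, the leading coefficient vanishes, and g(k) = 6k² - 5k + 1.
The coefficient of k is -5.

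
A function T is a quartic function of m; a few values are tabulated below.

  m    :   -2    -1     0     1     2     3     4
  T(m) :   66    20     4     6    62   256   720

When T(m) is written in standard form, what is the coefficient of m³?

Write T(m) = am^4 + bm³ + cm² + dm + e; the 7 given values yield a linear system in the 5 coefficients.
Solving, T(m) = 2m^4 + 2m³ + 7m² - 9m + 4.
The coefficient of m³ is 2.

2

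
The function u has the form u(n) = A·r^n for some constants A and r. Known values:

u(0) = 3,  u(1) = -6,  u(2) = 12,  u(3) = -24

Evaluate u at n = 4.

Consecutive ratio: -6/3 = -2, and 12/(-6) = -2, so r = -2.
Then A·(-2)^0 = 3 gives A = 3, and u(n) = 3·(-2)^n.
u(4) = 3·(-2)^4 = 48.

48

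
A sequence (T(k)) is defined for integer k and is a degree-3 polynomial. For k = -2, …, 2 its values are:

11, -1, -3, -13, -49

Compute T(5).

-493

Write T(k) = ak³ + bk² + ck + d; the 5 given values yield a linear system in the 4 coefficients.
Solving, T(k) = -3k³ - 4k² - 3k - 3.
Then T(5) = -493.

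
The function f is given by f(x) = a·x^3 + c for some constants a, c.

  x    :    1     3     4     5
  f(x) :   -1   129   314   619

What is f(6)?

1074

From f(1) = -1 and f(3) = 129: 1a + c = -1 and 27a + c = 129.
Subtracting: 26a = 130, so a = 5; then c = -1 − 5·1 = -6.
So f(x) = 5x³ − 6, and f(6) = 1074.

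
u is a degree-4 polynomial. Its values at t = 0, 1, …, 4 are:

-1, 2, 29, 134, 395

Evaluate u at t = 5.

914

Write u(t) = at^4 + bt³ + ct² + dt + e; the 5 given values yield a linear system in the 5 coefficients.
Solving, u(t) = t^4 + 3t³ - 4t² + 3t - 1.
Then u(5) = 914.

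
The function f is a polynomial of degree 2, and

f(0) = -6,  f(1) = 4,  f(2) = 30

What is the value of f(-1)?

0

Write f(m) = am² + bm + c; the 3 given values yield a linear system in the 3 coefficients.
Solving, f(m) = 8m² + 2m - 6.
Then f(-1) = 0.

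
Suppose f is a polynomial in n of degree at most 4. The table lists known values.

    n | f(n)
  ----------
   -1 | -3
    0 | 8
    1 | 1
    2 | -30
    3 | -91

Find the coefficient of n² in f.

Write f(n) = an^4 + bn³ + cn² + dn + e; the 5 given values yield a linear system in the 5 coefficients.
Solving, the leading coefficient vanishes, and f(n) = -n³ - 9n² + 3n + 8.
The coefficient of n² is -9.

-9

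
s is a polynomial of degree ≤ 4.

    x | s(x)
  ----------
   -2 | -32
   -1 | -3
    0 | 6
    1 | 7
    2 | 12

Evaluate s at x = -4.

-198

First differences: 29, 9, 1, 5. Second differences: -20, -8, 4. Third differences: 12, 12.
Level-3 differences are constant, so s has degree 3.
Fitting a degree-3 polynomial gives s(x) = 2x³ - 4x² + 3x + 6.
Then s(-4) = -198.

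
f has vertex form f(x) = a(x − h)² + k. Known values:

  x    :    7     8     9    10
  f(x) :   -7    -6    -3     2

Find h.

First differences 1, 3, 5; second difference 2 = 2a, so a = 1.
Expanding, the x-coefficient is −2ah = -2h; matching it to the data gives h = 7, and then k = -7.
So f(x) = 1(x − 7)² − 7.
Hence h = 7.

7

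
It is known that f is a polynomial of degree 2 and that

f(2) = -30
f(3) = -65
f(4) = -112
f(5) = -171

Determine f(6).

First differences: -35, -47, -59. Second differences: -12, -12.
Level-2 differences are constant, so f has degree 2.
Fitting a degree-2 polynomial gives f(m) = -6m² - 5m + 4.
Then f(6) = -242.

-242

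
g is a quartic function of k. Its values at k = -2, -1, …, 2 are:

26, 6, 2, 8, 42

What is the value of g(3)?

Write g(k) = ak^4 + bk³ + ck² + dk + e; the 5 given values yield a linear system in the 5 coefficients.
Solving, g(k) = k^4 + k³ + 4k² + 2.
Then g(3) = 146.

146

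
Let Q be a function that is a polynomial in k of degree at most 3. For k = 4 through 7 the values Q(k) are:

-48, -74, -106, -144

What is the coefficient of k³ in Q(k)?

Write Q(k) = ak³ + bk² + ck + d; the 4 given values yield a linear system in the 4 coefficients.
Solving, the leading coefficient vanishes, and Q(k) = -3k² + k - 4.
The coefficient of k³ is 0.

0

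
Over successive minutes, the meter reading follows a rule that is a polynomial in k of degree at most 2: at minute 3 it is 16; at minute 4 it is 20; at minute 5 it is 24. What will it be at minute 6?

28

Write the value at k as P(k).
First differences: 4, 4.
Level-1 differences are constant, so P has degree 1.
Fitting a degree-1 polynomial gives P(k) = 4k + 4.
Then P(6) = 28.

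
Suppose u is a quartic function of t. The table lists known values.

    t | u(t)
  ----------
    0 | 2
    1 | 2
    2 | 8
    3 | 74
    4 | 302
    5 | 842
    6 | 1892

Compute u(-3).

First differences: 0, 6, 66, 228, 540, 1050. Second differences: 6, 60, 162, 312, 510. Third differences: 54, 102, 150, 198. Fourth differences: 48, 48, 48.
Level-4 differences are constant, so u has degree 4.
Fitting a degree-4 polynomial gives u(t) = 2t^4 - 3t³ - 2t² + 3t + 2.
Then u(-3) = 218.

218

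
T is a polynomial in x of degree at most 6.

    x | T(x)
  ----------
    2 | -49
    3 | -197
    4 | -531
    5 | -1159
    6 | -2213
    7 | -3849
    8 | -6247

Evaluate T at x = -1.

-1

First differences: -148, -334, -628, -1054, -1636, -2398. Second differences: -186, -294, -426, -582, -762. Third differences: -108, -132, -156, -180. Fourth differences: -24, -24, -24.
Level-4 differences are constant, so T has degree 4.
Fitting a degree-4 polynomial gives T(x) = -x^4 - 4x³ - 2x² + 3x + 1.
Then T(-1) = -1.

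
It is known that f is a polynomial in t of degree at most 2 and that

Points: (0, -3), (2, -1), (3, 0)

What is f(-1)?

Write f(t) = at² + bt + c; the 3 given values yield a linear system in the 3 coefficients.
Solving, the leading coefficient vanishes, and f(t) = t - 3.
Then f(-1) = -4.

-4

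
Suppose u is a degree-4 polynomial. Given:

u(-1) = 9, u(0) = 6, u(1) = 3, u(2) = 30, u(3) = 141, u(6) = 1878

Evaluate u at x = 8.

5526

Write u(x) = ax^4 + bx³ + cx² + dx + e; the 6 given values yield a linear system in the 5 coefficients.
Solving, u(x) = x^4 + 3x³ - x² - 6x + 6.
Then u(8) = 5526.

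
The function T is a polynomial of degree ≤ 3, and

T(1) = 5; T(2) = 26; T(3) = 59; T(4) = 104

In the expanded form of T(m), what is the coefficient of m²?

Write T(m) = am³ + bm² + cm + d; the 4 given values yield a linear system in the 4 coefficients.
Solving, the leading coefficient vanishes, and T(m) = 6m² + 3m - 4.
The coefficient of m² is 6.

6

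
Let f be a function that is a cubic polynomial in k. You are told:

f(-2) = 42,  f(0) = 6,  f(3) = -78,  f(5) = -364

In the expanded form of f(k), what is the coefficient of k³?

Write f(k) = ak³ + bk² + ck + d; the 4 given values yield a linear system in the 4 coefficients.
Solving, f(k) = -3k³ + k² - 4k + 6.
The coefficient of k³ is -3.

-3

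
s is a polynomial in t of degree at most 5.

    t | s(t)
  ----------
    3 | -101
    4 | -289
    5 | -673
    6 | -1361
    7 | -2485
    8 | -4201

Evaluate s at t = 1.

First differences: -188, -384, -688, -1124, -1716. Second differences: -196, -304, -436, -592. Third differences: -108, -132, -156. Fourth differences: -24, -24.
Level-4 differences are constant, so s has degree 4.
Fitting a degree-4 polynomial gives s(t) = -t^4 - t² - 6t + 7.
Then s(1) = -1.

-1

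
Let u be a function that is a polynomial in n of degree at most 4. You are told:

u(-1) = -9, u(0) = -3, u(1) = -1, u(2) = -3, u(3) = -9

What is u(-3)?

-33

Write u(n) = an^4 + bn³ + cn² + dn + e; the 5 given values yield a linear system in the 5 coefficients.
Solving, the top 2 coefficients vanish, and u(n) = -2n² + 4n - 3.
Then u(-3) = -33.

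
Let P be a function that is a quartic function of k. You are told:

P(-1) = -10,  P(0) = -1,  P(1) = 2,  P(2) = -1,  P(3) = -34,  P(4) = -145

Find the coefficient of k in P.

First differences: 9, 3, -3, -33, -111. Second differences: -6, -6, -30, -78. Third differences: 0, -24, -48. Fourth differences: -24, -24.
Level-4 differences are constant, so P has degree 4.
Fitting a degree-4 polynomial gives P(k) = -k^4 + 2k³ - 2k² + 4k - 1.
The coefficient of k is 4.

4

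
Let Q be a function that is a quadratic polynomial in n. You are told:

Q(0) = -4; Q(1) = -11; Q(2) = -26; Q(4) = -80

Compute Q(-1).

Write Q(n) = an² + bn + c; the 4 given values yield a linear system in the 3 coefficients.
Solving, Q(n) = -4n² - 3n - 4.
Then Q(-1) = -5.

-5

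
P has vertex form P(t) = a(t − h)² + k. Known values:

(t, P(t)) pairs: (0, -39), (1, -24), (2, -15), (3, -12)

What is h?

First differences 15, 9, 3; second difference -6 = 2a, so a = -3.
Expanding, the t-coefficient is −2ah = 6h; matching it to the data gives h = 3, and then k = -12.
So P(t) = -3(t − 3)² − 12.
Hence h = 3.

3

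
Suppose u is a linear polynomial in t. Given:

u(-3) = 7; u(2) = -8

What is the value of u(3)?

-11

Write u(t) = at + b; the 2 given values yield a linear system in the 2 coefficients.
Solving, u(t) = -3t - 2.
Then u(3) = -11.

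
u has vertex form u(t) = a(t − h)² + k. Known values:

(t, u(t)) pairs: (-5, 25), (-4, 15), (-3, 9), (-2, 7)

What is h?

First differences -10, -6, -2; second difference 4 = 2a, so a = 2.
Expanding, the t-coefficient is −2ah = -4h; matching it to the data gives h = -2, and then k = 7.
So u(t) = 2(t + 2)² + 7.
Hence h = -2.

-2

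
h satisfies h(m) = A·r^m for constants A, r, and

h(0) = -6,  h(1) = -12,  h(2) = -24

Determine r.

2

Consecutive ratio: -12/(-6) = 2, and -24/(-12) = 2, so r = 2.
Then A·2^0 = -6 gives A = -6, and h(m) = -6·2^m.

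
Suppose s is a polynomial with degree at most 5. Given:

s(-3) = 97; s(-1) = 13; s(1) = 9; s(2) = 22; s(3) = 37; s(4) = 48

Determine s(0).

4

Write s(n) = an^5 + bn^4 + cn³ + dn² + en + p; the 6 given values yield a linear system in the 6 coefficients.
Solving, the top 2 coefficients vanish, and s(n) = -n³ + 7n² - n + 4.
Then s(0) = 4.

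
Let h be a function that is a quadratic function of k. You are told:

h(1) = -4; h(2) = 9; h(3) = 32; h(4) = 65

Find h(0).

-7

First differences: 13, 23, 33. Second differences: 10, 10.
Level-2 differences are constant, so h has degree 2.
Fitting a degree-2 polynomial gives h(k) = 5k² - 2k - 7.
Then h(0) = -7.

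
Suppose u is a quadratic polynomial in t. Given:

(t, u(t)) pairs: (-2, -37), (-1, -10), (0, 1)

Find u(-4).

Write u(t) = at² + bt + c; the 3 given values yield a linear system in the 3 coefficients.
Solving, u(t) = -8t² + 3t + 1.
Then u(-4) = -139.

-139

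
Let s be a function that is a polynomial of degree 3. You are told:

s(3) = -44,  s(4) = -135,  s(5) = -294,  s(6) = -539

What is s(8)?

Write s(t) = at³ + bt² + ct + d; the 4 given values yield a linear system in the 4 coefficients.
Solving, s(t) = -3t³ + 2t² + 6t + 1.
Then s(8) = -1359.

-1359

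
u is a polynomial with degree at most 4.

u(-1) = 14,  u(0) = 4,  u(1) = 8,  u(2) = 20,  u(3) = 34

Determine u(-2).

First differences: -10, 4, 12, 14. Second differences: 14, 8, 2. Third differences: -6, -6.
Level-3 differences are constant, so u has degree 3.
Fitting a degree-3 polynomial gives u(t) = -t³ + 7t² - 2t + 4.
Then u(-2) = 44.

44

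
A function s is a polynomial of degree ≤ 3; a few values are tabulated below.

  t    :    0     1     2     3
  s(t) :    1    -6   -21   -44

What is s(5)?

-114

First differences: -7, -15, -23. Second differences: -8, -8.
Level-2 differences are constant, so s has degree 2.
Fitting a degree-2 polynomial gives s(t) = -4t² - 3t + 1.
Then s(5) = -114.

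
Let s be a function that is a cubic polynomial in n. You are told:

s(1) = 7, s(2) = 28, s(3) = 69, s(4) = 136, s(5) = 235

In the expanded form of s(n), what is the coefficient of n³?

First differences: 21, 41, 67, 99. Second differences: 20, 26, 32. Third differences: 6, 6.
Level-3 differences are constant, so s has degree 3.
Fitting a degree-3 polynomial gives s(n) = n³ + 4n² + 2n.
The coefficient of n³ is 1.

1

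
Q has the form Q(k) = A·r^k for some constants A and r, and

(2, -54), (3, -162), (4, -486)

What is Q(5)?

-1458

Consecutive ratio: -162/(-54) = 3, and -486/(-162) = 3, so r = 3.
Then A·3^2 = -54 gives A = -6, and Q(k) = -6·3^k.
Q(5) = -6·3^5 = -1458.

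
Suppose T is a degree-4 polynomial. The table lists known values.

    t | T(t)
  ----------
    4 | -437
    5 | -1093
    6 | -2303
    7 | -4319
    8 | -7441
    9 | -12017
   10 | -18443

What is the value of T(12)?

-38669

First differences: -656, -1210, -2016, -3122, -4576, -6426. Second differences: -554, -806, -1106, -1454, -1850. Third differences: -252, -300, -348, -396. Fourth differences: -48, -48, -48.
Level-4 differences are constant, so T has degree 4.
Fitting a degree-4 polynomial gives T(t) = -2t^4 + 2t³ - 5t² + 5t + 7.
Then T(12) = -38669.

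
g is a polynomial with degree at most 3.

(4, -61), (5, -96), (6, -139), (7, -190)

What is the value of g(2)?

Write g(k) = ak³ + bk² + ck + d; the 4 given values yield a linear system in the 4 coefficients.
Solving, the leading coefficient vanishes, and g(k) = -4k² + k - 1.
Then g(2) = -15.

-15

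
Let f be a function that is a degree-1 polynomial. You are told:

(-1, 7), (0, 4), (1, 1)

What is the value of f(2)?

-2

First differences: -3, -3.
Level-1 differences are constant, so f has degree 1.
Fitting a degree-1 polynomial gives f(m) = -3m + 4.
Then f(2) = -2.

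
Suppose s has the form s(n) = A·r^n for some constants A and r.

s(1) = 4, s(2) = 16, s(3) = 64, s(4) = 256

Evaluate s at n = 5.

1024

Consecutive ratio: 16/4 = 4, and 64/16 = 4, so r = 4.
Then A·4^1 = 4 gives A = 1, and s(n) = 1·4^n.
s(5) = 1·4^5 = 1024.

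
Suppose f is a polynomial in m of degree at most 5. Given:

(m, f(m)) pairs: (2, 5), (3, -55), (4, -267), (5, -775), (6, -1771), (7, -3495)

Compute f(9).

Write f(m) = am^5 + bm^4 + cm³ + dm² + em + p; the 6 given values yield a linear system in the 6 coefficients.
Solving, the leading coefficient vanishes, and f(m) = -2m^4 + 4m³ - 2m² + 4m + 5.
Then f(9) = -10327.

-10327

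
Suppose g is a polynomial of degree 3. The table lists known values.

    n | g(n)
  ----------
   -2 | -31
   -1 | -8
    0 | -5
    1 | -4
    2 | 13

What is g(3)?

Write g(n) = an³ + bn² + cn + d; the 5 given values yield a linear system in the 4 coefficients.
Solving, g(n) = 3n³ - n² - n - 5.
Then g(3) = 64.

64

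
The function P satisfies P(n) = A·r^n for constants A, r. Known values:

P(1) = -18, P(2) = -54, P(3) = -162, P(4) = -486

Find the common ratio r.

Consecutive ratio: -54/(-18) = 3, and -162/(-54) = 3, so r = 3.
Then A·3^1 = -18 gives A = -6, and P(n) = -6·3^n.

3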